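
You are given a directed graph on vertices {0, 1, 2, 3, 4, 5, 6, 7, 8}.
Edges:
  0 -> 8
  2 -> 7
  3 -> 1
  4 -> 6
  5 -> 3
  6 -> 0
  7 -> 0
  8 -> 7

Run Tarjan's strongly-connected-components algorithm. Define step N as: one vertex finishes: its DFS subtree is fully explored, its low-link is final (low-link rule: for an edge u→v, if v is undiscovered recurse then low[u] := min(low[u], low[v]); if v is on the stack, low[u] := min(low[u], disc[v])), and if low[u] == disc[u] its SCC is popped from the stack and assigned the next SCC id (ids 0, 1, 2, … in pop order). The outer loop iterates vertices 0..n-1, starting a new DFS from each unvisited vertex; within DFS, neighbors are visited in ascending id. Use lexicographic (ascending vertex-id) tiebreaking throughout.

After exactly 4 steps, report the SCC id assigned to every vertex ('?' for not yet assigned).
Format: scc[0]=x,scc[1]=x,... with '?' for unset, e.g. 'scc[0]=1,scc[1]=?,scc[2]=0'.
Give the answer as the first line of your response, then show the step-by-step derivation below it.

scc[0]=0,scc[1]=1,scc[2]=?,scc[3]=?,scc[4]=?,scc[5]=?,scc[6]=?,scc[7]=0,scc[8]=0

step 1: low=(low[0]=0,low[1]=?,low[2]=?,low[3]=?,low[4]=?,low[5]=?,low[6]=?,low[7]=0,low[8]=1); scc=(scc[0]=?,scc[1]=?,scc[2]=?,scc[3]=?,scc[4]=?,scc[5]=?,scc[6]=?,scc[7]=?,scc[8]=?)
step 2: low=(low[0]=0,low[1]=?,low[2]=?,low[3]=?,low[4]=?,low[5]=?,low[6]=?,low[7]=0,low[8]=0); scc=(scc[0]=?,scc[1]=?,scc[2]=?,scc[3]=?,scc[4]=?,scc[5]=?,scc[6]=?,scc[7]=?,scc[8]=?)
step 3: low=(low[0]=0,low[1]=?,low[2]=?,low[3]=?,low[4]=?,low[5]=?,low[6]=?,low[7]=0,low[8]=0); scc=(scc[0]=0,scc[1]=?,scc[2]=?,scc[3]=?,scc[4]=?,scc[5]=?,scc[6]=?,scc[7]=0,scc[8]=0)
step 4: low=(low[0]=0,low[1]=3,low[2]=?,low[3]=?,low[4]=?,low[5]=?,low[6]=?,low[7]=0,low[8]=0); scc=(scc[0]=0,scc[1]=1,scc[2]=?,scc[3]=?,scc[4]=?,scc[5]=?,scc[6]=?,scc[7]=0,scc[8]=0)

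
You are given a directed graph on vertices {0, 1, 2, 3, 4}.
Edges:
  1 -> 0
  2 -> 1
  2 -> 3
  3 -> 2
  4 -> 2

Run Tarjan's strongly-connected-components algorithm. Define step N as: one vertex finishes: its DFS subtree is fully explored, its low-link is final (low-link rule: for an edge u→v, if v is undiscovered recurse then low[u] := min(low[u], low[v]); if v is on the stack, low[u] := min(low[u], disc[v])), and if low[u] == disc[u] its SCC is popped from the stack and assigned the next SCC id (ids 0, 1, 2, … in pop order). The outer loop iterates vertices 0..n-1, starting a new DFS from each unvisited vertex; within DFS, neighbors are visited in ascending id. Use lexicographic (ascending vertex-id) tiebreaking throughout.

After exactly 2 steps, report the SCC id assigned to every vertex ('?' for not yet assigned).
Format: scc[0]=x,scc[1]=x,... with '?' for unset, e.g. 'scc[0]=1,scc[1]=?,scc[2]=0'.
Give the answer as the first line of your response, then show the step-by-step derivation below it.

scc[0]=0,scc[1]=1,scc[2]=?,scc[3]=?,scc[4]=?

step 1: low=(low[0]=0,low[1]=?,low[2]=?,low[3]=?,low[4]=?); scc=(scc[0]=0,scc[1]=?,scc[2]=?,scc[3]=?,scc[4]=?)
step 2: low=(low[0]=0,low[1]=1,low[2]=?,low[3]=?,low[4]=?); scc=(scc[0]=0,scc[1]=1,scc[2]=?,scc[3]=?,scc[4]=?)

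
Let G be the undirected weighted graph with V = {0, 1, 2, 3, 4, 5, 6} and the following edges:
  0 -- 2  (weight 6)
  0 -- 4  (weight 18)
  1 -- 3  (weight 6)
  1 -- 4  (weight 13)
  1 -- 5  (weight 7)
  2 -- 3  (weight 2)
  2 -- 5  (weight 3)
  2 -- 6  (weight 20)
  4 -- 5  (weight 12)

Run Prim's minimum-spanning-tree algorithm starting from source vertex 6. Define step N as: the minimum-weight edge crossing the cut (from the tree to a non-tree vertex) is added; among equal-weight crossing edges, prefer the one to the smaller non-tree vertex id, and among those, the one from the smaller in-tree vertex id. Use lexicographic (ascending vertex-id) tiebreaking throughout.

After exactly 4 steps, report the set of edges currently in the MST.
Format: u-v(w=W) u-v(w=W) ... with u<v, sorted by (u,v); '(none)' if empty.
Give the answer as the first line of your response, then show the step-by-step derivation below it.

0-2(w=6) 2-3(w=2) 2-5(w=3) 2-6(w=20)

step 1: add edge 2-6 (w=20); MST = {2-6(w=20)}
step 2: add edge 2-3 (w=2); MST = {2-3(w=2) 2-6(w=20)}
step 3: add edge 2-5 (w=3); MST = {2-3(w=2) 2-5(w=3) 2-6(w=20)}
step 4: add edge 0-2 (w=6); MST = {0-2(w=6) 2-3(w=2) 2-5(w=3) 2-6(w=20)}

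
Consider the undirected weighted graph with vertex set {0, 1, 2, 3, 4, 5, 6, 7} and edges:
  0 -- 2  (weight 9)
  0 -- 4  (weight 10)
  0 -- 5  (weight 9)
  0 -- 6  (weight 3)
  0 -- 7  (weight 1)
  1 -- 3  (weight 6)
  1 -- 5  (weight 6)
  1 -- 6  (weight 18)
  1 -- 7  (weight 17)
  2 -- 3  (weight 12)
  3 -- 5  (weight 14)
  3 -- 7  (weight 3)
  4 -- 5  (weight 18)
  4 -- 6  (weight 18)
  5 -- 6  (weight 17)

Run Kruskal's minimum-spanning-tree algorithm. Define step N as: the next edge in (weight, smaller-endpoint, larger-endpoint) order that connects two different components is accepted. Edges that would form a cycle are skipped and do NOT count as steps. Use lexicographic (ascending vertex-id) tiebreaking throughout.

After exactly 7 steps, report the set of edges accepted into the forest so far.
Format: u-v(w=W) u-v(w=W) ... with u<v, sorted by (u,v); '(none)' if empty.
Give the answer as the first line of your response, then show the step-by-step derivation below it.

0-2(w=9) 0-4(w=10) 0-6(w=3) 0-7(w=1) 1-3(w=6) 1-5(w=6) 3-7(w=3)

step 1: add edge 0-7 (w=1); MST = {0-7(w=1)}
step 2: add edge 0-6 (w=3); MST = {0-6(w=3) 0-7(w=1)}
step 3: add edge 3-7 (w=3); MST = {0-6(w=3) 0-7(w=1) 3-7(w=3)}
step 4: add edge 1-3 (w=6); MST = {0-6(w=3) 0-7(w=1) 1-3(w=6) 3-7(w=3)}
step 5: add edge 1-5 (w=6); MST = {0-6(w=3) 0-7(w=1) 1-3(w=6) 1-5(w=6) 3-7(w=3)}
step 6: add edge 0-2 (w=9); MST = {0-2(w=9) 0-6(w=3) 0-7(w=1) 1-3(w=6) 1-5(w=6) 3-7(w=3)}
step 7: add edge 0-4 (w=10); MST = {0-2(w=9) 0-4(w=10) 0-6(w=3) 0-7(w=1) 1-3(w=6) 1-5(w=6) 3-7(w=3)}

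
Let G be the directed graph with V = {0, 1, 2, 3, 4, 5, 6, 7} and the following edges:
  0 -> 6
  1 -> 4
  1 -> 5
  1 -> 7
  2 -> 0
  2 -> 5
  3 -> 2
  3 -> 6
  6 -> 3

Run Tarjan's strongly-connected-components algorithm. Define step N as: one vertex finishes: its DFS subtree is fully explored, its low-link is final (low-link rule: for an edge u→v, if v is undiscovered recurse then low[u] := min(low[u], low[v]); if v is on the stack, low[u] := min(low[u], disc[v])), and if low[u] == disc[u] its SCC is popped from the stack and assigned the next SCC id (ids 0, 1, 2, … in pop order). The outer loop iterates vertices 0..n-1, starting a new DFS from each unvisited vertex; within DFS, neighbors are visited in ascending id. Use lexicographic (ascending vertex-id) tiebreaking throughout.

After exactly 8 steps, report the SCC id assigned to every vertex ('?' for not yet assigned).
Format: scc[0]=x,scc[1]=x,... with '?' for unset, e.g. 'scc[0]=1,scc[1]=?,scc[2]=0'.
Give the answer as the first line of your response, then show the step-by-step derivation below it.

scc[0]=1,scc[1]=4,scc[2]=1,scc[3]=1,scc[4]=2,scc[5]=0,scc[6]=1,scc[7]=3

step 1: low=(low[0]=0,low[1]=?,low[2]=0,low[3]=2,low[4]=?,low[5]=4,low[6]=1,low[7]=?); scc=(scc[0]=?,scc[1]=?,scc[2]=?,scc[3]=?,scc[4]=?,scc[5]=0,scc[6]=?,scc[7]=?)
step 2: low=(low[0]=0,low[1]=?,low[2]=0,low[3]=2,low[4]=?,low[5]=4,low[6]=1,low[7]=?); scc=(scc[0]=?,scc[1]=?,scc[2]=?,scc[3]=?,scc[4]=?,scc[5]=0,scc[6]=?,scc[7]=?)
step 3: low=(low[0]=0,low[1]=?,low[2]=0,low[3]=0,low[4]=?,low[5]=4,low[6]=1,low[7]=?); scc=(scc[0]=?,scc[1]=?,scc[2]=?,scc[3]=?,scc[4]=?,scc[5]=0,scc[6]=?,scc[7]=?)
step 4: low=(low[0]=0,low[1]=?,low[2]=0,low[3]=0,low[4]=?,low[5]=4,low[6]=0,low[7]=?); scc=(scc[0]=?,scc[1]=?,scc[2]=?,scc[3]=?,scc[4]=?,scc[5]=0,scc[6]=?,scc[7]=?)
step 5: low=(low[0]=0,low[1]=?,low[2]=0,low[3]=0,low[4]=?,low[5]=4,low[6]=0,low[7]=?); scc=(scc[0]=1,scc[1]=?,scc[2]=1,scc[3]=1,scc[4]=?,scc[5]=0,scc[6]=1,scc[7]=?)
step 6: low=(low[0]=0,low[1]=5,low[2]=0,low[3]=0,low[4]=6,low[5]=4,low[6]=0,low[7]=?); scc=(scc[0]=1,scc[1]=?,scc[2]=1,scc[3]=1,scc[4]=2,scc[5]=0,scc[6]=1,scc[7]=?)
step 7: low=(low[0]=0,low[1]=5,low[2]=0,low[3]=0,low[4]=6,low[5]=4,low[6]=0,low[7]=7); scc=(scc[0]=1,scc[1]=?,scc[2]=1,scc[3]=1,scc[4]=2,scc[5]=0,scc[6]=1,scc[7]=3)
step 8: low=(low[0]=0,low[1]=5,low[2]=0,low[3]=0,low[4]=6,low[5]=4,low[6]=0,low[7]=7); scc=(scc[0]=1,scc[1]=4,scc[2]=1,scc[3]=1,scc[4]=2,scc[5]=0,scc[6]=1,scc[7]=3)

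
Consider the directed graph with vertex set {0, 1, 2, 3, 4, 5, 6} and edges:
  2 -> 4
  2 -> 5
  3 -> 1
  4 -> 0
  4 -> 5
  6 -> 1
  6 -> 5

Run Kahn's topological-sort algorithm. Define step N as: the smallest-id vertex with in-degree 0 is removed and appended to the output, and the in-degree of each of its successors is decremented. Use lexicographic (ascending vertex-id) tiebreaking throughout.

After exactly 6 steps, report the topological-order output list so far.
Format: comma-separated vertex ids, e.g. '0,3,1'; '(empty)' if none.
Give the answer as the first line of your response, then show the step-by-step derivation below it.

2,3,4,0,6,1

step 1: output 2; order=[2]; indeg=(1,2,0,0,0,2,0)
step 2: output 3; order=[2,3]; indeg=(1,1,0,0,0,2,0)
step 3: output 4; order=[2,3,4]; indeg=(0,1,0,0,0,1,0)
step 4: output 0; order=[2,3,4,0]; indeg=(0,1,0,0,0,1,0)
step 5: output 6; order=[2,3,4,0,6]; indeg=(0,0,0,0,0,0,0)
step 6: output 1; order=[2,3,4,0,6,1]; indeg=(0,0,0,0,0,0,0)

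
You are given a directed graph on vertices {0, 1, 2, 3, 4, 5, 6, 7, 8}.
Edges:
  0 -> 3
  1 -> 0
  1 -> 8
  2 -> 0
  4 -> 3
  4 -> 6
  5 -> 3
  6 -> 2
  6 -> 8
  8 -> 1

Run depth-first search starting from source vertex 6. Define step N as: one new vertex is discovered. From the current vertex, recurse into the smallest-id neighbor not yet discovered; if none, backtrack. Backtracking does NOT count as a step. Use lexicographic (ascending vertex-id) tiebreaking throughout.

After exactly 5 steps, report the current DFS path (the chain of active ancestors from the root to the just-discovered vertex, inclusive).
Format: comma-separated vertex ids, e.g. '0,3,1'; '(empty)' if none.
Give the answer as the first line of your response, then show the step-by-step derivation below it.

6,8

step 1: discover 6; path=6; order=6
step 2: discover 2; path=6>2; order=6,2
step 3: discover 0; path=6>2>0; order=6,2,0
step 4: discover 3; path=6>2>0>3; order=6,2,0,3
step 5: discover 8; path=6>8; order=6,2,0,3,8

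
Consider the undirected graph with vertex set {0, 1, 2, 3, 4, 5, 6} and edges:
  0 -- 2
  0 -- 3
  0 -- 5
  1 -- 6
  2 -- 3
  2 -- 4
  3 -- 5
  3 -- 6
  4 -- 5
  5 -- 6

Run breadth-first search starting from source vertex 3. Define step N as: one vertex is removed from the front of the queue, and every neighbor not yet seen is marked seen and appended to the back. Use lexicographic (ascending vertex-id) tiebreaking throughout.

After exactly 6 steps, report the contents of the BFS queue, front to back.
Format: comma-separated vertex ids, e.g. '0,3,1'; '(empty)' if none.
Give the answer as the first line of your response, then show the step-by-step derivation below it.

1

step 1: dequeue 3; queue=[0,2,5,6]; order=3
step 2: dequeue 0; queue=[2,5,6]; order=3,0
step 3: dequeue 2; queue=[5,6,4]; order=3,0,2
step 4: dequeue 5; queue=[6,4]; order=3,0,2,5
step 5: dequeue 6; queue=[4,1]; order=3,0,2,5,6
step 6: dequeue 4; queue=[1]; order=3,0,2,5,6,4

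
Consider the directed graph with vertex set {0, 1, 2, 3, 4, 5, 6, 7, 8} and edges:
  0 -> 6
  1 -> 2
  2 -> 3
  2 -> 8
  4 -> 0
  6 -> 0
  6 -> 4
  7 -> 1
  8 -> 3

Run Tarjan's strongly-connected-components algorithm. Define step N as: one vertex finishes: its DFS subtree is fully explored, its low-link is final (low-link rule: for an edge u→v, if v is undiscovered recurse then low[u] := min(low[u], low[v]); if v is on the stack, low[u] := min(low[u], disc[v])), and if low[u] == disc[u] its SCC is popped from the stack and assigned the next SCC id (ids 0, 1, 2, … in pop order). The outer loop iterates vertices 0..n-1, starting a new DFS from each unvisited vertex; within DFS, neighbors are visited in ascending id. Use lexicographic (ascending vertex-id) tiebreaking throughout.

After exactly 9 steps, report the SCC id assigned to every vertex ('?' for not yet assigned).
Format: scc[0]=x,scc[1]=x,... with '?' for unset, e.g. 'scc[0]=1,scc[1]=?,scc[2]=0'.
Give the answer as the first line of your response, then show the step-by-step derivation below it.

scc[0]=0,scc[1]=4,scc[2]=3,scc[3]=1,scc[4]=0,scc[5]=5,scc[6]=0,scc[7]=6,scc[8]=2

step 1: low=(low[0]=0,low[1]=?,low[2]=?,low[3]=?,low[4]=0,low[5]=?,low[6]=0,low[7]=?,low[8]=?); scc=(scc[0]=?,scc[1]=?,scc[2]=?,scc[3]=?,scc[4]=?,scc[5]=?,scc[6]=?,scc[7]=?,scc[8]=?)
step 2: low=(low[0]=0,low[1]=?,low[2]=?,low[3]=?,low[4]=0,low[5]=?,low[6]=0,low[7]=?,low[8]=?); scc=(scc[0]=?,scc[1]=?,scc[2]=?,scc[3]=?,scc[4]=?,scc[5]=?,scc[6]=?,scc[7]=?,scc[8]=?)
step 3: low=(low[0]=0,low[1]=?,low[2]=?,low[3]=?,low[4]=0,low[5]=?,low[6]=0,low[7]=?,low[8]=?); scc=(scc[0]=0,scc[1]=?,scc[2]=?,scc[3]=?,scc[4]=0,scc[5]=?,scc[6]=0,scc[7]=?,scc[8]=?)
step 4: low=(low[0]=0,low[1]=3,low[2]=4,low[3]=5,low[4]=0,low[5]=?,low[6]=0,low[7]=?,low[8]=?); scc=(scc[0]=0,scc[1]=?,scc[2]=?,scc[3]=1,scc[4]=0,scc[5]=?,scc[6]=0,scc[7]=?,scc[8]=?)
step 5: low=(low[0]=0,low[1]=3,low[2]=4,low[3]=5,low[4]=0,low[5]=?,low[6]=0,low[7]=?,low[8]=6); scc=(scc[0]=0,scc[1]=?,scc[2]=?,scc[3]=1,scc[4]=0,scc[5]=?,scc[6]=0,scc[7]=?,scc[8]=2)
step 6: low=(low[0]=0,low[1]=3,low[2]=4,low[3]=5,low[4]=0,low[5]=?,low[6]=0,low[7]=?,low[8]=6); scc=(scc[0]=0,scc[1]=?,scc[2]=3,scc[3]=1,scc[4]=0,scc[5]=?,scc[6]=0,scc[7]=?,scc[8]=2)
step 7: low=(low[0]=0,low[1]=3,low[2]=4,low[3]=5,low[4]=0,low[5]=?,low[6]=0,low[7]=?,low[8]=6); scc=(scc[0]=0,scc[1]=4,scc[2]=3,scc[3]=1,scc[4]=0,scc[5]=?,scc[6]=0,scc[7]=?,scc[8]=2)
step 8: low=(low[0]=0,low[1]=3,low[2]=4,low[3]=5,low[4]=0,low[5]=7,low[6]=0,low[7]=?,low[8]=6); scc=(scc[0]=0,scc[1]=4,scc[2]=3,scc[3]=1,scc[4]=0,scc[5]=5,scc[6]=0,scc[7]=?,scc[8]=2)
step 9: low=(low[0]=0,low[1]=3,low[2]=4,low[3]=5,low[4]=0,low[5]=7,low[6]=0,low[7]=8,low[8]=6); scc=(scc[0]=0,scc[1]=4,scc[2]=3,scc[3]=1,scc[4]=0,scc[5]=5,scc[6]=0,scc[7]=6,scc[8]=2)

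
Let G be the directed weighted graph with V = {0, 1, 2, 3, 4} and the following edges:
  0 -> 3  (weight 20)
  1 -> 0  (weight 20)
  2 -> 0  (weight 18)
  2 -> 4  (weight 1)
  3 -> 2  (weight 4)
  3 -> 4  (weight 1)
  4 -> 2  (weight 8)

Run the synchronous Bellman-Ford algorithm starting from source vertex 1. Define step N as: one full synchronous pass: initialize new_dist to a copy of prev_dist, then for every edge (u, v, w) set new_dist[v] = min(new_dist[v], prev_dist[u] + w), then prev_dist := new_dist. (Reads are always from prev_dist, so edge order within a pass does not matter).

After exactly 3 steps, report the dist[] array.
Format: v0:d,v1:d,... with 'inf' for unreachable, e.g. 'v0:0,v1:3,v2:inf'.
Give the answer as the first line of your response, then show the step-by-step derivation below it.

v0:20,v1:0,v2:44,v3:40,v4:41

step 1: dist = v0:20,v1:0,v2:inf,v3:inf,v4:inf
step 2: dist = v0:20,v1:0,v2:inf,v3:40,v4:inf
step 3: dist = v0:20,v1:0,v2:44,v3:40,v4:41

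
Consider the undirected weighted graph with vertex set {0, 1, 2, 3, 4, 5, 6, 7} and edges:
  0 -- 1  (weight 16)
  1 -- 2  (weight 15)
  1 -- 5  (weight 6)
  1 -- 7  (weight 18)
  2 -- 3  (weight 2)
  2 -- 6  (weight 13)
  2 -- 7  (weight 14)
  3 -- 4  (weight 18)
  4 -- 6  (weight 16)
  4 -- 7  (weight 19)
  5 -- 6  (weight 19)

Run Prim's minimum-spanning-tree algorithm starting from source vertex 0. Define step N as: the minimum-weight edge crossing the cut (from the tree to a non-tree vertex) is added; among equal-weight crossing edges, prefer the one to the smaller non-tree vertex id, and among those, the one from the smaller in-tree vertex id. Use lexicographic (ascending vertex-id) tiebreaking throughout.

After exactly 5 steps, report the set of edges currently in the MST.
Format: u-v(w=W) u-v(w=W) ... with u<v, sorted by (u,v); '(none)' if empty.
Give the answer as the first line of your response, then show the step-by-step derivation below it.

0-1(w=16) 1-2(w=15) 1-5(w=6) 2-3(w=2) 2-6(w=13)

step 1: add edge 0-1 (w=16); MST = {0-1(w=16)}
step 2: add edge 1-5 (w=6); MST = {0-1(w=16) 1-5(w=6)}
step 3: add edge 1-2 (w=15); MST = {0-1(w=16) 1-2(w=15) 1-5(w=6)}
step 4: add edge 2-3 (w=2); MST = {0-1(w=16) 1-2(w=15) 1-5(w=6) 2-3(w=2)}
step 5: add edge 2-6 (w=13); MST = {0-1(w=16) 1-2(w=15) 1-5(w=6) 2-3(w=2) 2-6(w=13)}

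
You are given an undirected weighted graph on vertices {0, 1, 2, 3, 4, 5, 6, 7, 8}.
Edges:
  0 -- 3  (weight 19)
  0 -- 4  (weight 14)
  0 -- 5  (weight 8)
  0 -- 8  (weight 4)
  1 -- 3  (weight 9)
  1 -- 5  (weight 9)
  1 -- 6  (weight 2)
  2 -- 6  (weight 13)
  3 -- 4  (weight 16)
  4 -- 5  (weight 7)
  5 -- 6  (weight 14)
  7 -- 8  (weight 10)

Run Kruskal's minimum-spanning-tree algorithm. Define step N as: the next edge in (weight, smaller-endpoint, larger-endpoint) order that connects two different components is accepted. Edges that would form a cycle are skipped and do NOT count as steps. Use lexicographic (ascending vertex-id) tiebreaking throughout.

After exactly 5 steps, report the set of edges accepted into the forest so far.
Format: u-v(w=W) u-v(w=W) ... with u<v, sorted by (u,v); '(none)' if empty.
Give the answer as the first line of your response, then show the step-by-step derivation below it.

0-5(w=8) 0-8(w=4) 1-3(w=9) 1-6(w=2) 4-5(w=7)

step 1: add edge 1-6 (w=2); MST = {1-6(w=2)}
step 2: add edge 0-8 (w=4); MST = {0-8(w=4) 1-6(w=2)}
step 3: add edge 4-5 (w=7); MST = {0-8(w=4) 1-6(w=2) 4-5(w=7)}
step 4: add edge 0-5 (w=8); MST = {0-5(w=8) 0-8(w=4) 1-6(w=2) 4-5(w=7)}
step 5: add edge 1-3 (w=9); MST = {0-5(w=8) 0-8(w=4) 1-3(w=9) 1-6(w=2) 4-5(w=7)}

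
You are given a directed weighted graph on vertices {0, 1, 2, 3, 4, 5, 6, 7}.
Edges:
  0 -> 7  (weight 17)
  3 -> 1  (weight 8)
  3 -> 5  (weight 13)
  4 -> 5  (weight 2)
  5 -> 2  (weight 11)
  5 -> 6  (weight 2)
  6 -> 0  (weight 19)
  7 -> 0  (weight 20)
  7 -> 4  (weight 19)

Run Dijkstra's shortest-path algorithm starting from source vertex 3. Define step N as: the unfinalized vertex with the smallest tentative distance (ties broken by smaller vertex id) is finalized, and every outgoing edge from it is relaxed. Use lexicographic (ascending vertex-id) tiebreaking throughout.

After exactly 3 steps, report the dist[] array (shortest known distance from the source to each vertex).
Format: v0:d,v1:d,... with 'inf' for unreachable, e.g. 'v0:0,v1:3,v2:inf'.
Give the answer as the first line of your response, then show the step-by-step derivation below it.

v0:inf,v1:8,v2:24,v3:0,v4:inf,v5:13,v6:15,v7:inf

step 1: dist = v0:inf,v1:8,v2:inf,v3:0,v4:inf,v5:13,v6:inf,v7:inf
step 2: dist = v0:inf,v1:8,v2:inf,v3:0,v4:inf,v5:13,v6:inf,v7:inf
step 3: dist = v0:inf,v1:8,v2:24,v3:0,v4:inf,v5:13,v6:15,v7:inf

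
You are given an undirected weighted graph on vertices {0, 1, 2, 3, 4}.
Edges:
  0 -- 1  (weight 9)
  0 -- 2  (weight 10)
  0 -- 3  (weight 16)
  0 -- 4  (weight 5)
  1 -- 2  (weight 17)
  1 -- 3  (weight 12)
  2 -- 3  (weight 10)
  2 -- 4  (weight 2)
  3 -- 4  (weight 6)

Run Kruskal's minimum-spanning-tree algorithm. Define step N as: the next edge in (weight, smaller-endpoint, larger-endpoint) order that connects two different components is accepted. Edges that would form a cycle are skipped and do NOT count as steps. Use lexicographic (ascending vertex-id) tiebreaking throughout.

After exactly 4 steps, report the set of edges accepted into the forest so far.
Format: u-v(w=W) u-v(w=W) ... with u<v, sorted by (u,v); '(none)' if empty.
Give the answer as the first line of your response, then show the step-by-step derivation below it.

0-1(w=9) 0-4(w=5) 2-4(w=2) 3-4(w=6)

step 1: add edge 2-4 (w=2); MST = {2-4(w=2)}
step 2: add edge 0-4 (w=5); MST = {0-4(w=5) 2-4(w=2)}
step 3: add edge 3-4 (w=6); MST = {0-4(w=5) 2-4(w=2) 3-4(w=6)}
step 4: add edge 0-1 (w=9); MST = {0-1(w=9) 0-4(w=5) 2-4(w=2) 3-4(w=6)}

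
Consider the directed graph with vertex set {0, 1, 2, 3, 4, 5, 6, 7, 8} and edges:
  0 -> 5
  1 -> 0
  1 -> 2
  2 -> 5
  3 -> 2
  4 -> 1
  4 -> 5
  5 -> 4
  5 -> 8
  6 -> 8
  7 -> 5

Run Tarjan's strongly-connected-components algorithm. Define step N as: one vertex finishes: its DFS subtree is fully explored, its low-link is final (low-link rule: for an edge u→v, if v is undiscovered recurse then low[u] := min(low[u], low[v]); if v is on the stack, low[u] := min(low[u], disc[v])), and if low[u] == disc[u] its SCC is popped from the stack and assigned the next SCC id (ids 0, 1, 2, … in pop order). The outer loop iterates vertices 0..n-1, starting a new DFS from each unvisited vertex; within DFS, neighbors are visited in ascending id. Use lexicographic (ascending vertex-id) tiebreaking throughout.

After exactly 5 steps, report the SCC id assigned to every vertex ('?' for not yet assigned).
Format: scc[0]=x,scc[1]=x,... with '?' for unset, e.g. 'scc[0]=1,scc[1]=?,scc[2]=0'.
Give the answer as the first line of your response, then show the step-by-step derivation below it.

scc[0]=?,scc[1]=?,scc[2]=?,scc[3]=?,scc[4]=?,scc[5]=?,scc[6]=?,scc[7]=?,scc[8]=0

step 1: low=(low[0]=0,low[1]=0,low[2]=1,low[3]=?,low[4]=2,low[5]=1,low[6]=?,low[7]=?,low[8]=?); scc=(scc[0]=?,scc[1]=?,scc[2]=?,scc[3]=?,scc[4]=?,scc[5]=?,scc[6]=?,scc[7]=?,scc[8]=?)
step 2: low=(low[0]=0,low[1]=0,low[2]=1,low[3]=?,low[4]=2,low[5]=1,low[6]=?,low[7]=?,low[8]=?); scc=(scc[0]=?,scc[1]=?,scc[2]=?,scc[3]=?,scc[4]=?,scc[5]=?,scc[6]=?,scc[7]=?,scc[8]=?)
step 3: low=(low[0]=0,low[1]=0,low[2]=1,low[3]=?,low[4]=0,low[5]=1,low[6]=?,low[7]=?,low[8]=?); scc=(scc[0]=?,scc[1]=?,scc[2]=?,scc[3]=?,scc[4]=?,scc[5]=?,scc[6]=?,scc[7]=?,scc[8]=?)
step 4: low=(low[0]=0,low[1]=0,low[2]=1,low[3]=?,low[4]=0,low[5]=0,low[6]=?,low[7]=?,low[8]=5); scc=(scc[0]=?,scc[1]=?,scc[2]=?,scc[3]=?,scc[4]=?,scc[5]=?,scc[6]=?,scc[7]=?,scc[8]=0)
step 5: low=(low[0]=0,low[1]=0,low[2]=1,low[3]=?,low[4]=0,low[5]=0,low[6]=?,low[7]=?,low[8]=5); scc=(scc[0]=?,scc[1]=?,scc[2]=?,scc[3]=?,scc[4]=?,scc[5]=?,scc[6]=?,scc[7]=?,scc[8]=0)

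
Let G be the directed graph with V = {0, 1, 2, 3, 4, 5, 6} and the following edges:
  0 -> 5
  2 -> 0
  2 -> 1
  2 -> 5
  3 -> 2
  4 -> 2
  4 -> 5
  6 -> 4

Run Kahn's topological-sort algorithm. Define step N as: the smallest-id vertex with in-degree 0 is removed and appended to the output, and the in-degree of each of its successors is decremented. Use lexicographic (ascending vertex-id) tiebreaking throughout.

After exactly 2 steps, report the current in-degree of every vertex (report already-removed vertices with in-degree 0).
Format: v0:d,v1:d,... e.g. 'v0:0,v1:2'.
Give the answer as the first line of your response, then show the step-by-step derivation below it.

v0:1,v1:1,v2:1,v3:0,v4:0,v5:3,v6:0

step 1: output 3; order=[3]; indeg=(1,1,1,0,1,3,0)
step 2: output 6; order=[3,6]; indeg=(1,1,1,0,0,3,0)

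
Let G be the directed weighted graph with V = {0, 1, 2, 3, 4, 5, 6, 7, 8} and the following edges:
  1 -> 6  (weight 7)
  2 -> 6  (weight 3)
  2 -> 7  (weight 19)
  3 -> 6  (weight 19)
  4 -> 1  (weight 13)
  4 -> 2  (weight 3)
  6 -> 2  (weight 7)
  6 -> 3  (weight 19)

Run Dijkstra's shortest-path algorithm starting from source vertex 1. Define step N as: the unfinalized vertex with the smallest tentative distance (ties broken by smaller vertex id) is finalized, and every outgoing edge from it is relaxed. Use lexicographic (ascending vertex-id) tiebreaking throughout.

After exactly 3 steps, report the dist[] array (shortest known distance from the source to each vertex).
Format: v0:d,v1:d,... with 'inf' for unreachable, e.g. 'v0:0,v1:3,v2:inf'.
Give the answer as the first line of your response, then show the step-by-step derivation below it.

v0:inf,v1:0,v2:14,v3:26,v4:inf,v5:inf,v6:7,v7:33,v8:inf

step 1: dist = v0:inf,v1:0,v2:inf,v3:inf,v4:inf,v5:inf,v6:7,v7:inf,v8:inf
step 2: dist = v0:inf,v1:0,v2:14,v3:26,v4:inf,v5:inf,v6:7,v7:inf,v8:inf
step 3: dist = v0:inf,v1:0,v2:14,v3:26,v4:inf,v5:inf,v6:7,v7:33,v8:inf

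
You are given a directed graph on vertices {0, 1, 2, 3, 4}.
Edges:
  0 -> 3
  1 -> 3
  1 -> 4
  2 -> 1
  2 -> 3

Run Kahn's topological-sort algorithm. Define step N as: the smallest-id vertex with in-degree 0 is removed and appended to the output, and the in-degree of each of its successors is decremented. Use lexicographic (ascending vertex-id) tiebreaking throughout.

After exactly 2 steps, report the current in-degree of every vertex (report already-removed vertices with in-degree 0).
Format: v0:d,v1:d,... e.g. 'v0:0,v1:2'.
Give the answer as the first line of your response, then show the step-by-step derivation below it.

v0:0,v1:0,v2:0,v3:1,v4:1

step 1: output 0; order=[0]; indeg=(0,1,0,2,1)
step 2: output 2; order=[0,2]; indeg=(0,0,0,1,1)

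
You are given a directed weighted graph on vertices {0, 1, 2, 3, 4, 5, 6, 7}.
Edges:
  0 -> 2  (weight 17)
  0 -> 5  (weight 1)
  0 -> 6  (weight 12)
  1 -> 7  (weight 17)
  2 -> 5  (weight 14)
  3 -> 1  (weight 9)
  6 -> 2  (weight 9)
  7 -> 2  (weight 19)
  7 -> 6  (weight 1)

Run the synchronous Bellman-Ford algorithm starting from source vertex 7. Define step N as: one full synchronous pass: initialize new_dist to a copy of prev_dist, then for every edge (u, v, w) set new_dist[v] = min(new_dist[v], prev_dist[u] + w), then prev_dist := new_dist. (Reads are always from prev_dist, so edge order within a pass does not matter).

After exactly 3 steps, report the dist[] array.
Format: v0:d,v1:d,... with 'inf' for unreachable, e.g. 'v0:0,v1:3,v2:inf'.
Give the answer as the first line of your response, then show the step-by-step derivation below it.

v0:inf,v1:inf,v2:10,v3:inf,v4:inf,v5:24,v6:1,v7:0

step 1: dist = v0:inf,v1:inf,v2:19,v3:inf,v4:inf,v5:inf,v6:1,v7:0
step 2: dist = v0:inf,v1:inf,v2:10,v3:inf,v4:inf,v5:33,v6:1,v7:0
step 3: dist = v0:inf,v1:inf,v2:10,v3:inf,v4:inf,v5:24,v6:1,v7:0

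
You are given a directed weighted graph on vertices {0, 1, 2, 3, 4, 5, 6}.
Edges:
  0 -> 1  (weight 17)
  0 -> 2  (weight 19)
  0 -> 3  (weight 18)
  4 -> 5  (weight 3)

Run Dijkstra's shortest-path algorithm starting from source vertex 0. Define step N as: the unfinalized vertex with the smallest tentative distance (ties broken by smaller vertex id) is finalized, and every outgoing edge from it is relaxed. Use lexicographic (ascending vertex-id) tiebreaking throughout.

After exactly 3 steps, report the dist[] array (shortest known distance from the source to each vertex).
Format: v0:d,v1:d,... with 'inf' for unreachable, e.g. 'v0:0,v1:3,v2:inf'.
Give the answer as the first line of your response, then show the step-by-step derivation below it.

v0:0,v1:17,v2:19,v3:18,v4:inf,v5:inf,v6:inf

step 1: dist = v0:0,v1:17,v2:19,v3:18,v4:inf,v5:inf,v6:inf
step 2: dist = v0:0,v1:17,v2:19,v3:18,v4:inf,v5:inf,v6:inf
step 3: dist = v0:0,v1:17,v2:19,v3:18,v4:inf,v5:inf,v6:inf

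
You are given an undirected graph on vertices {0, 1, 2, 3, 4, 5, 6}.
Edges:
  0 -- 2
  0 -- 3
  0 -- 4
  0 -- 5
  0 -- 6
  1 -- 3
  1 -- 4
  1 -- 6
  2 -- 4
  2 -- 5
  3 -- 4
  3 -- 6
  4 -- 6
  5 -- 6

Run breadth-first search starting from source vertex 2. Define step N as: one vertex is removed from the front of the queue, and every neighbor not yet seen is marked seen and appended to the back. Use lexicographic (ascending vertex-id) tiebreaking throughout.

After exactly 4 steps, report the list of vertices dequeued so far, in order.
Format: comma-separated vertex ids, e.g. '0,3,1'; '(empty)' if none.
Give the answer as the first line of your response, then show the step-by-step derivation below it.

2,0,4,5

step 1: dequeue 2; queue=[0,4,5]; order=2
step 2: dequeue 0; queue=[4,5,3,6]; order=2,0
step 3: dequeue 4; queue=[5,3,6,1]; order=2,0,4
step 4: dequeue 5; queue=[3,6,1]; order=2,0,4,5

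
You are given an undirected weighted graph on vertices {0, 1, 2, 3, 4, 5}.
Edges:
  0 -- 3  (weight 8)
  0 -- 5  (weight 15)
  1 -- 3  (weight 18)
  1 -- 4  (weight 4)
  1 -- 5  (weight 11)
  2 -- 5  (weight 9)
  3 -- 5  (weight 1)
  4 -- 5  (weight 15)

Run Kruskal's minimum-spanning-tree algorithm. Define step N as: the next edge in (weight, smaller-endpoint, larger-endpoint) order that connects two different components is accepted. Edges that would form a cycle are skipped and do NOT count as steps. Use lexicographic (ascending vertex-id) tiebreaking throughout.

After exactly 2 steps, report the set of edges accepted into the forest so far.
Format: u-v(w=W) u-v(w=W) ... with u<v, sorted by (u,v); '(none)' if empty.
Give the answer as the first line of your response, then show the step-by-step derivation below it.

1-4(w=4) 3-5(w=1)

step 1: add edge 3-5 (w=1); MST = {3-5(w=1)}
step 2: add edge 1-4 (w=4); MST = {1-4(w=4) 3-5(w=1)}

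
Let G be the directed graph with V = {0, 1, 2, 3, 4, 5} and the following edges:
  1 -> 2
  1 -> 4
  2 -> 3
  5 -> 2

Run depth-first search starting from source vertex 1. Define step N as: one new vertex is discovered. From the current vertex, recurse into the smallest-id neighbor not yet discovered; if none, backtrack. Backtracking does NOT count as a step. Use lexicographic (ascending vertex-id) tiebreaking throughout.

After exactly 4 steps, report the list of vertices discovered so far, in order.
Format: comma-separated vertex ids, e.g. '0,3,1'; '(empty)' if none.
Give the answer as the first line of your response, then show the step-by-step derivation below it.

1,2,3,4

step 1: discover 1; path=1; order=1
step 2: discover 2; path=1>2; order=1,2
step 3: discover 3; path=1>2>3; order=1,2,3
step 4: discover 4; path=1>4; order=1,2,3,4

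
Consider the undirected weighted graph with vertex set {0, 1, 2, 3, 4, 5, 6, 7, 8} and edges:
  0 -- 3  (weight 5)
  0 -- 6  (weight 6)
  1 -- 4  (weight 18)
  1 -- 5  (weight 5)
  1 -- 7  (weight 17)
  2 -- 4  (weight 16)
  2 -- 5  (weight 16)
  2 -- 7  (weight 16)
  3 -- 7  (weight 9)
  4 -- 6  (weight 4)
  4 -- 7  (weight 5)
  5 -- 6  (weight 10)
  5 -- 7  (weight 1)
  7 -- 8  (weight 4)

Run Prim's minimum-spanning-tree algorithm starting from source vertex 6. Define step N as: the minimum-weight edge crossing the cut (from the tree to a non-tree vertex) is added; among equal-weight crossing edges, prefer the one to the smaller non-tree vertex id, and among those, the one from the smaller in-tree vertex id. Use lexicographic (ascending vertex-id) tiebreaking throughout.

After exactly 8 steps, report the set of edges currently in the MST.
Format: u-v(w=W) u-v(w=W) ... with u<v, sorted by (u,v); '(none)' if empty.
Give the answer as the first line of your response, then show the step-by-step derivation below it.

0-3(w=5) 0-6(w=6) 1-5(w=5) 2-4(w=16) 4-6(w=4) 4-7(w=5) 5-7(w=1) 7-8(w=4)

step 1: add edge 4-6 (w=4); MST = {4-6(w=4)}
step 2: add edge 4-7 (w=5); MST = {4-6(w=4) 4-7(w=5)}
step 3: add edge 5-7 (w=1); MST = {4-6(w=4) 4-7(w=5) 5-7(w=1)}
step 4: add edge 7-8 (w=4); MST = {4-6(w=4) 4-7(w=5) 5-7(w=1) 7-8(w=4)}
step 5: add edge 1-5 (w=5); MST = {1-5(w=5) 4-6(w=4) 4-7(w=5) 5-7(w=1) 7-8(w=4)}
step 6: add edge 0-6 (w=6); MST = {0-6(w=6) 1-5(w=5) 4-6(w=4) 4-7(w=5) 5-7(w=1) 7-8(w=4)}
step 7: add edge 0-3 (w=5); MST = {0-3(w=5) 0-6(w=6) 1-5(w=5) 4-6(w=4) 4-7(w=5) 5-7(w=1) 7-8(w=4)}
step 8: add edge 2-4 (w=16); MST = {0-3(w=5) 0-6(w=6) 1-5(w=5) 2-4(w=16) 4-6(w=4) 4-7(w=5) 5-7(w=1) 7-8(w=4)}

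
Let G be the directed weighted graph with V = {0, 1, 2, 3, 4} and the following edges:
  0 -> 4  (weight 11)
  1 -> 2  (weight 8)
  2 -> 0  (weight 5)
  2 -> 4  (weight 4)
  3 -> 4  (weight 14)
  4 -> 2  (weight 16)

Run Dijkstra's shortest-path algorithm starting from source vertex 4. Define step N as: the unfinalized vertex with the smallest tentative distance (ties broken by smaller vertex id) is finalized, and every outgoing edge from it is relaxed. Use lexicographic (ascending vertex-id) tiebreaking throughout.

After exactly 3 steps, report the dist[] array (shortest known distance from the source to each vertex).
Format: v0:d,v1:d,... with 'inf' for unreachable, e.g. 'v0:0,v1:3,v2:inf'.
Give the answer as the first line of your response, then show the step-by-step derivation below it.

v0:21,v1:inf,v2:16,v3:inf,v4:0

step 1: dist = v0:inf,v1:inf,v2:16,v3:inf,v4:0
step 2: dist = v0:21,v1:inf,v2:16,v3:inf,v4:0
step 3: dist = v0:21,v1:inf,v2:16,v3:inf,v4:0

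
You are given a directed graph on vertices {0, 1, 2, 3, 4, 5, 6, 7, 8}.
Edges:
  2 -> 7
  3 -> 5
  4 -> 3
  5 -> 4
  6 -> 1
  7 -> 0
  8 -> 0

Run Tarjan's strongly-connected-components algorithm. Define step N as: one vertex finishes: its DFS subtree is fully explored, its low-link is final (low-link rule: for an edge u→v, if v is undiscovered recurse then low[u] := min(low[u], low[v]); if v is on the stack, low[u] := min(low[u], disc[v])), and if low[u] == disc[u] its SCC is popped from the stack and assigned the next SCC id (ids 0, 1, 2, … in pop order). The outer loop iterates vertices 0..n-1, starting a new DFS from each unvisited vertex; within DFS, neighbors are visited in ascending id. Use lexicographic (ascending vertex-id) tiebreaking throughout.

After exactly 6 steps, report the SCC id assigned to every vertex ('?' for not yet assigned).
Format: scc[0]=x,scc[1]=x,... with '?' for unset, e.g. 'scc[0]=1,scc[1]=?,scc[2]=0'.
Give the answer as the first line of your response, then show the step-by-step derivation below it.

scc[0]=0,scc[1]=1,scc[2]=3,scc[3]=?,scc[4]=?,scc[5]=?,scc[6]=?,scc[7]=2,scc[8]=?

step 1: low=(low[0]=0,low[1]=?,low[2]=?,low[3]=?,low[4]=?,low[5]=?,low[6]=?,low[7]=?,low[8]=?); scc=(scc[0]=0,scc[1]=?,scc[2]=?,scc[3]=?,scc[4]=?,scc[5]=?,scc[6]=?,scc[7]=?,scc[8]=?)
step 2: low=(low[0]=0,low[1]=1,low[2]=?,low[3]=?,low[4]=?,low[5]=?,low[6]=?,low[7]=?,low[8]=?); scc=(scc[0]=0,scc[1]=1,scc[2]=?,scc[3]=?,scc[4]=?,scc[5]=?,scc[6]=?,scc[7]=?,scc[8]=?)
step 3: low=(low[0]=0,low[1]=1,low[2]=2,low[3]=?,low[4]=?,low[5]=?,low[6]=?,low[7]=3,low[8]=?); scc=(scc[0]=0,scc[1]=1,scc[2]=?,scc[3]=?,scc[4]=?,scc[5]=?,scc[6]=?,scc[7]=2,scc[8]=?)
step 4: low=(low[0]=0,low[1]=1,low[2]=2,low[3]=?,low[4]=?,low[5]=?,low[6]=?,low[7]=3,low[8]=?); scc=(scc[0]=0,scc[1]=1,scc[2]=3,scc[3]=?,scc[4]=?,scc[5]=?,scc[6]=?,scc[7]=2,scc[8]=?)
step 5: low=(low[0]=0,low[1]=1,low[2]=2,low[3]=4,low[4]=4,low[5]=5,low[6]=?,low[7]=3,low[8]=?); scc=(scc[0]=0,scc[1]=1,scc[2]=3,scc[3]=?,scc[4]=?,scc[5]=?,scc[6]=?,scc[7]=2,scc[8]=?)
step 6: low=(low[0]=0,low[1]=1,low[2]=2,low[3]=4,low[4]=4,low[5]=4,low[6]=?,low[7]=3,low[8]=?); scc=(scc[0]=0,scc[1]=1,scc[2]=3,scc[3]=?,scc[4]=?,scc[5]=?,scc[6]=?,scc[7]=2,scc[8]=?)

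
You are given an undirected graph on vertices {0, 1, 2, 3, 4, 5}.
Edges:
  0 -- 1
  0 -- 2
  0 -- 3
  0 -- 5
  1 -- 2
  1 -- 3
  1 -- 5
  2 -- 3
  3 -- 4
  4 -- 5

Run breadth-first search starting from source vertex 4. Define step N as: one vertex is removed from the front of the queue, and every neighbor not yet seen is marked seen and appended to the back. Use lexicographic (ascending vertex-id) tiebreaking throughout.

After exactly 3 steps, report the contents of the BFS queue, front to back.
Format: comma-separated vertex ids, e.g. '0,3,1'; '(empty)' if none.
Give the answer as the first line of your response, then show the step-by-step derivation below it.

0,1,2

step 1: dequeue 4; queue=[3,5]; order=4
step 2: dequeue 3; queue=[5,0,1,2]; order=4,3
step 3: dequeue 5; queue=[0,1,2]; order=4,3,5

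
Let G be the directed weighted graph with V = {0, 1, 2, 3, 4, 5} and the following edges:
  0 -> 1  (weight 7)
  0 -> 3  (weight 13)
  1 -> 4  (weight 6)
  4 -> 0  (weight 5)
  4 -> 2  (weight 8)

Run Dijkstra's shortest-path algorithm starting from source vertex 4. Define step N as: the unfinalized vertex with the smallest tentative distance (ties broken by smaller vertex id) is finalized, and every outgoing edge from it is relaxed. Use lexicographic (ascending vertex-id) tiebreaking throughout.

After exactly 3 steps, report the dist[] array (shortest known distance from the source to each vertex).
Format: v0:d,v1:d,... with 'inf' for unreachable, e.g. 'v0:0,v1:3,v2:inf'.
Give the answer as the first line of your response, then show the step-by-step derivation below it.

v0:5,v1:12,v2:8,v3:18,v4:0,v5:inf

step 1: dist = v0:5,v1:inf,v2:8,v3:inf,v4:0,v5:inf
step 2: dist = v0:5,v1:12,v2:8,v3:18,v4:0,v5:inf
step 3: dist = v0:5,v1:12,v2:8,v3:18,v4:0,v5:inf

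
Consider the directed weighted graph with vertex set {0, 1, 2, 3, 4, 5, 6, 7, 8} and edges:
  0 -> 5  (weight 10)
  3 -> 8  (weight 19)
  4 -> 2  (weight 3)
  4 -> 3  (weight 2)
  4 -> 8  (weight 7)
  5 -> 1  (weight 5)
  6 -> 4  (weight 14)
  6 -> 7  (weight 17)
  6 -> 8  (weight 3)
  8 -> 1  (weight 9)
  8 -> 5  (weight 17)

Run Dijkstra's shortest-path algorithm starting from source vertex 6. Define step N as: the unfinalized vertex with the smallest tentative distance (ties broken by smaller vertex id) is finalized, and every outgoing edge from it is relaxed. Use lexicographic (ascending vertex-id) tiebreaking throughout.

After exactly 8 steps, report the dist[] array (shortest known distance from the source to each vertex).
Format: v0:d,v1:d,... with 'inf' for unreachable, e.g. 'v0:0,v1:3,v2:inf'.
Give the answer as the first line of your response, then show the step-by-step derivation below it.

v0:inf,v1:12,v2:17,v3:16,v4:14,v5:20,v6:0,v7:17,v8:3

step 1: dist = v0:inf,v1:inf,v2:inf,v3:inf,v4:14,v5:inf,v6:0,v7:17,v8:3
step 2: dist = v0:inf,v1:12,v2:inf,v3:inf,v4:14,v5:20,v6:0,v7:17,v8:3
step 3: dist = v0:inf,v1:12,v2:inf,v3:inf,v4:14,v5:20,v6:0,v7:17,v8:3
step 4: dist = v0:inf,v1:12,v2:17,v3:16,v4:14,v5:20,v6:0,v7:17,v8:3
step 5: dist = v0:inf,v1:12,v2:17,v3:16,v4:14,v5:20,v6:0,v7:17,v8:3
step 6: dist = v0:inf,v1:12,v2:17,v3:16,v4:14,v5:20,v6:0,v7:17,v8:3
step 7: dist = v0:inf,v1:12,v2:17,v3:16,v4:14,v5:20,v6:0,v7:17,v8:3
step 8: dist = v0:inf,v1:12,v2:17,v3:16,v4:14,v5:20,v6:0,v7:17,v8:3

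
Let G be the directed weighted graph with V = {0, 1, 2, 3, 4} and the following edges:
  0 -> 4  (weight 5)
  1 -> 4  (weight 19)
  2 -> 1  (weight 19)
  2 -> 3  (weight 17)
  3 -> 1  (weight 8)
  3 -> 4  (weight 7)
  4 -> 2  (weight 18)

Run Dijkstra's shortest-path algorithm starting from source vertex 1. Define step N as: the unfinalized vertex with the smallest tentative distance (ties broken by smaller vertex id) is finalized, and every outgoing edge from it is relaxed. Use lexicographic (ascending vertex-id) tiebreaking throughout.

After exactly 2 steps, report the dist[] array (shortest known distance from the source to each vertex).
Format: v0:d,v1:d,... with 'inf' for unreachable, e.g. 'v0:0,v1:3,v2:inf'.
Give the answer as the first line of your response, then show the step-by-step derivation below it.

v0:inf,v1:0,v2:37,v3:inf,v4:19

step 1: dist = v0:inf,v1:0,v2:inf,v3:inf,v4:19
step 2: dist = v0:inf,v1:0,v2:37,v3:inf,v4:19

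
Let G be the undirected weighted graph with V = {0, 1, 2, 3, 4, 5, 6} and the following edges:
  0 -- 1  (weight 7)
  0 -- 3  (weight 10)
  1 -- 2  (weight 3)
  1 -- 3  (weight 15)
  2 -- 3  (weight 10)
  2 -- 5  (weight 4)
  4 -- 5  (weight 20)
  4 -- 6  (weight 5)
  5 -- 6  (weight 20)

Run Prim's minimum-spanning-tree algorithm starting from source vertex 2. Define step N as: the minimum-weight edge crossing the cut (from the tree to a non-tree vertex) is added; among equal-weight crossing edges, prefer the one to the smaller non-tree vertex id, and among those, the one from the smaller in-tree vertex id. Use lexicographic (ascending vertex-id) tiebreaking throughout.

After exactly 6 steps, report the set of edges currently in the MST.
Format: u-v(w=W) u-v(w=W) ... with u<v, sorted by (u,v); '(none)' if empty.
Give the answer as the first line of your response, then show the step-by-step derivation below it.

0-1(w=7) 0-3(w=10) 1-2(w=3) 2-5(w=4) 4-5(w=20) 4-6(w=5)

step 1: add edge 1-2 (w=3); MST = {1-2(w=3)}
step 2: add edge 2-5 (w=4); MST = {1-2(w=3) 2-5(w=4)}
step 3: add edge 0-1 (w=7); MST = {0-1(w=7) 1-2(w=3) 2-5(w=4)}
step 4: add edge 0-3 (w=10); MST = {0-1(w=7) 0-3(w=10) 1-2(w=3) 2-5(w=4)}
step 5: add edge 4-5 (w=20); MST = {0-1(w=7) 0-3(w=10) 1-2(w=3) 2-5(w=4) 4-5(w=20)}
step 6: add edge 4-6 (w=5); MST = {0-1(w=7) 0-3(w=10) 1-2(w=3) 2-5(w=4) 4-5(w=20) 4-6(w=5)}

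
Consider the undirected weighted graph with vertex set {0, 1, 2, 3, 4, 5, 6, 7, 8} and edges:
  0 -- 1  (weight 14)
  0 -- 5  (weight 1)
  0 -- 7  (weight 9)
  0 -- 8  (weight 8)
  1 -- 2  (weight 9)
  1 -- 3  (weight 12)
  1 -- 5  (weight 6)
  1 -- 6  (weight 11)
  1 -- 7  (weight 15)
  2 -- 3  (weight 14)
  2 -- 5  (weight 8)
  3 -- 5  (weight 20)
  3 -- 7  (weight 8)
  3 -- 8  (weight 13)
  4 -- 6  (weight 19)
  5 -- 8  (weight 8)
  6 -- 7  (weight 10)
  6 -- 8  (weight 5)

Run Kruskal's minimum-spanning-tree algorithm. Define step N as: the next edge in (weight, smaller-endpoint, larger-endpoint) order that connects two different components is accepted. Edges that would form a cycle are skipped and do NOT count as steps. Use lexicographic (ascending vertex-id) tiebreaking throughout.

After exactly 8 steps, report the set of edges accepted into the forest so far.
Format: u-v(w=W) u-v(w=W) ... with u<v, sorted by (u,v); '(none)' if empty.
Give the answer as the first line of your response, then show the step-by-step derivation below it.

0-5(w=1) 0-7(w=9) 0-8(w=8) 1-5(w=6) 2-5(w=8) 3-7(w=8) 4-6(w=19) 6-8(w=5)

step 1: add edge 0-5 (w=1); MST = {0-5(w=1)}
step 2: add edge 6-8 (w=5); MST = {0-5(w=1) 6-8(w=5)}
step 3: add edge 1-5 (w=6); MST = {0-5(w=1) 1-5(w=6) 6-8(w=5)}
step 4: add edge 0-8 (w=8); MST = {0-5(w=1) 0-8(w=8) 1-5(w=6) 6-8(w=5)}
step 5: add edge 2-5 (w=8); MST = {0-5(w=1) 0-8(w=8) 1-5(w=6) 2-5(w=8) 6-8(w=5)}
step 6: add edge 3-7 (w=8); MST = {0-5(w=1) 0-8(w=8) 1-5(w=6) 2-5(w=8) 3-7(w=8) 6-8(w=5)}
step 7: add edge 0-7 (w=9); MST = {0-5(w=1) 0-7(w=9) 0-8(w=8) 1-5(w=6) 2-5(w=8) 3-7(w=8) 6-8(w=5)}
step 8: add edge 4-6 (w=19); MST = {0-5(w=1) 0-7(w=9) 0-8(w=8) 1-5(w=6) 2-5(w=8) 3-7(w=8) 4-6(w=19) 6-8(w=5)}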